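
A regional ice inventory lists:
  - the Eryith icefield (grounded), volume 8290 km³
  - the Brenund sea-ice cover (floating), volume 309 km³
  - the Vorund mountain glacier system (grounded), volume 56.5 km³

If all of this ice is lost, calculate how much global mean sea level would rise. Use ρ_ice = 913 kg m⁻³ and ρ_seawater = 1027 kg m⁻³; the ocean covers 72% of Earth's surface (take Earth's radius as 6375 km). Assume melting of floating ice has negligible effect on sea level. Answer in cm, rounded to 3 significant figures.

≈ 2.02 cm

Eryith: 8290 km³ × (913/1027) = 7370 km³ of water.
The Brenund sea-ice cover is floating and already displaces its own weight of water, so its melt adds essentially nothing to sea level.
Vorund: 56.5 km³ × (913/1027) = 50.23 km³ of water.
Total added water ≈ 7.420×10^12 m³ over 3.68×10^14 m² → Δh = 0.0202 m = 2.02 cm.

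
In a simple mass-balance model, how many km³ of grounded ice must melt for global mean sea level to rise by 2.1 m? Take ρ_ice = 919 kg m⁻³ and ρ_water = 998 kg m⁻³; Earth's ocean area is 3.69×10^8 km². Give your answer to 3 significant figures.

≈ 8.42×10^5 km³

Required water volume = Δh × A = 2.1 m × 3.69×10^14 m² = 7.749×10^14 m³ = 7.749×10^5 km³.
Ice volume = water volume × ρ_w/ρ_ice = 7.749×10^5 × 998/919 = 8.42×10^5 km³.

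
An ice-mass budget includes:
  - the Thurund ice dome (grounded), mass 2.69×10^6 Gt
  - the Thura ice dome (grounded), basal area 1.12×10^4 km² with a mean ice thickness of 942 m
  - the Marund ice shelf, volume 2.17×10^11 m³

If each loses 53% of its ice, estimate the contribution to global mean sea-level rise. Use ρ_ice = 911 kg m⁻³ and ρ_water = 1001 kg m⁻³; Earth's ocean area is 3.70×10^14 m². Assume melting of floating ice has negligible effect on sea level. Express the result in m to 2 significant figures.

Thurund: 0.53 × 2.69×10^6 Gt = 1.426×10^18 kg; dividing by ρ_w = 1001 kg m⁻³ gives 1.424×10^15 m³ of water.
Thura: ice volume = 1.12×10^4 km² × 942 m = 1.055×10^4 km³; 0.53 × 1.055×10^4 × (911/1001) = 5089 km³ of water.
The Marund ice shelf is floating and already displaces its own weight of water, so its melt adds essentially nothing to sea level.
Total added water ≈ 1.429×10^15 m³ over 3.70×10^14 m² → Δh = 3.86 m.

≈ 3.9 m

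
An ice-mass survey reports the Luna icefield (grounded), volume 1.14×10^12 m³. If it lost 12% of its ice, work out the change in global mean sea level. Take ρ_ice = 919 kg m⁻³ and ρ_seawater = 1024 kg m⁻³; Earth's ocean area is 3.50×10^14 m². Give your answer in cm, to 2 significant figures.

≈ 0.035 cm

Luna: 0.12 × 1.14×10^12 m³ × (919/1024) = 1.228×10^11 m³ of water.
Spread over 3.50×10^14 m² of ocean, Δh = 1.228×10^11 / 3.50×10^14 = 3.51×10^-4 m = 0.035 cm.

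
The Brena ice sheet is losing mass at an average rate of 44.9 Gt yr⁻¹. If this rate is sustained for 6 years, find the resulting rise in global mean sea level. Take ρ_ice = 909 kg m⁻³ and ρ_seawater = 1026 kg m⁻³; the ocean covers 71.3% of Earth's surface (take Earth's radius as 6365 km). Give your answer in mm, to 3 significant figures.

≈ 0.723 mm

Total mass lost = 44.9 Gt/yr × 6 yr = 269.4 Gt = 2.694×10^14 kg.
ρ_w = 1026 kg m⁻³, so water volume = 2.694×10^14 / 1026 = 2.626×10^11 m³.
Δh = 2.626×10^11 / 3.63×10^14 = 7.23×10^-4 m = 0.723 mm.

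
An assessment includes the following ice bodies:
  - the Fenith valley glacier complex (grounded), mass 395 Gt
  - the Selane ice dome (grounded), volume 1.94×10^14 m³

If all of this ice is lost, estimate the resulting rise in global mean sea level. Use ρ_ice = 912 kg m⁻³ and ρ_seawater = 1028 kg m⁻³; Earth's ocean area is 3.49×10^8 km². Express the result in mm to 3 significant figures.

≈ 494 mm

Fenith: 395 Gt = 3.950×10^14 kg; dividing by ρ_w = 1028 kg m⁻³ gives 3.842×10^11 m³ of water.
Selane: 1.94×10^14 m³ × (912/1028) = 1.721×10^14 m³ of water.
Total added water ≈ 1.725×10^14 m³ over 3.49×10^14 m² → Δh = 0.494 m = 494 mm.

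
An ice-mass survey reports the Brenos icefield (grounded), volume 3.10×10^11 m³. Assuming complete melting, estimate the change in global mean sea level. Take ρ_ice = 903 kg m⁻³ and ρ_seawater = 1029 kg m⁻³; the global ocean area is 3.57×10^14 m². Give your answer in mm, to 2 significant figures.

Brenos: 3.10×10^11 m³ × (903/1029) = 2.720×10^11 m³ of water.
Spread over 3.57×10^14 m² of ocean, Δh = 2.720×10^11 / 3.57×10^14 = 7.62×10^-4 m = 0.76 mm.

≈ 0.76 mm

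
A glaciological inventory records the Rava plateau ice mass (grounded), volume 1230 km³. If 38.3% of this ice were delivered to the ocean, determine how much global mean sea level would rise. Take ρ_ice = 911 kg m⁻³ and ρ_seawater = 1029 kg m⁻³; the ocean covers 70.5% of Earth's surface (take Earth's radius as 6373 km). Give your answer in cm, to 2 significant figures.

≈ 0.12 cm

Rava: 0.383 × 1230 km³ × (911/1029) = 417.1 km³ of water.
Spread over 3.60×10^14 m² of ocean, Δh = 4.171×10^11 / 3.60×10^14 = 1.16×10^-3 m = 0.12 cm.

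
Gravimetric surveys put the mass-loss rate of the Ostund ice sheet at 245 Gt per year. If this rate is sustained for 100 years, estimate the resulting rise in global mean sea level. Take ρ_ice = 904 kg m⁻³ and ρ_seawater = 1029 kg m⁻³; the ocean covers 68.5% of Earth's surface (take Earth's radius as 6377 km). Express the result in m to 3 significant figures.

Total mass lost = 245 Gt/yr × 100 yr = 2.450×10^4 Gt = 2.450×10^16 kg.
ρ_w = 1029 kg m⁻³, so water volume = 2.450×10^16 / 1029 = 2.381×10^13 m³.
Δh = 2.381×10^13 / 3.50×10^14 = 0.0680 m.

≈ 0.0680 m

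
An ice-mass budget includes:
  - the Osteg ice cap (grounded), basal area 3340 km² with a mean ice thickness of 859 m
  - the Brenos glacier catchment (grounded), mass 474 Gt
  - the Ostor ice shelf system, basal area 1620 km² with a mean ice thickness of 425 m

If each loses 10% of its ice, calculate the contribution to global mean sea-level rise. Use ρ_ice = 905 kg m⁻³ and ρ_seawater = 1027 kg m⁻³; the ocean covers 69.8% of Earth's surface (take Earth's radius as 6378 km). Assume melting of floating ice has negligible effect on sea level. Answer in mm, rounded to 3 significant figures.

Osteg: ice volume = 3340 km² × 859 m = 2869 km³; 0.1 × 2869 × (905/1027) = 252.8 km³ of water.
Brenos: 0.1 × 474 Gt = 4.740×10^13 kg; dividing by ρ_w = 1027 kg m⁻³ gives 4.615×10^10 m³ of water.
The Ostor ice shelf system is floating and already displaces its own weight of water, so its melt adds essentially nothing to sea level.
Total added water ≈ 2.990×10^11 m³ over 3.57×10^14 m² → Δh = 8.38×10^-4 m = 0.838 mm.

≈ 0.838 mm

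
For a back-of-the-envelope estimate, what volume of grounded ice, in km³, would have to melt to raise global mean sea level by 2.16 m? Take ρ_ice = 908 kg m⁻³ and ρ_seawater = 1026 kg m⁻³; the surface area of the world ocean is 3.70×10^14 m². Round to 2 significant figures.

Required water volume = Δh × A = 2.16 m × 3.70×10^14 m² = 7.992×10^14 m³ = 7.992×10^5 km³.
Ice volume = water volume × ρ_w/ρ_ice = 7.992×10^5 × 1026/908 = 9.0×10^5 km³.

≈ 9.0×10^5 km³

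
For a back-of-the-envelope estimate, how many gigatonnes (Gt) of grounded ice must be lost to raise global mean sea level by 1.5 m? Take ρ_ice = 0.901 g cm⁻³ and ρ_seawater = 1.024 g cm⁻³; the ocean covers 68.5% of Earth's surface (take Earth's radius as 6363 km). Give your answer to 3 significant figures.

≈ 5.35×10^5 Gt

Required water volume = Δh × A = 1.5 m × 3.49×10^14 m² = 5.228×10^14 m³.
ρ_w = 1.024 g cm⁻³ = 1024 kg m⁻³, so the mass of water = 5.228×10^14 m³ × 1024 kg m⁻³ = 5.353×10^17 kg = 5.35×10^5 Gt (and the same mass of ice, by conservation).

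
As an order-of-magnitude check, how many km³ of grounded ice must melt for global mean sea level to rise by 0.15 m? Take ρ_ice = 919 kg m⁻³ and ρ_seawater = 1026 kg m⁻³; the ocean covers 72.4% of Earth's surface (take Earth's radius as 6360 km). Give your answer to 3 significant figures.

Required water volume = Δh × A = 0.15 m × 3.68×10^14 m² = 5.520×10^13 m³ = 5.520×10^4 km³.
Ice volume = water volume × ρ_w/ρ_ice = 5.520×10^4 × 1026/919 = 6.16×10^4 km³.

≈ 6.16×10^4 km³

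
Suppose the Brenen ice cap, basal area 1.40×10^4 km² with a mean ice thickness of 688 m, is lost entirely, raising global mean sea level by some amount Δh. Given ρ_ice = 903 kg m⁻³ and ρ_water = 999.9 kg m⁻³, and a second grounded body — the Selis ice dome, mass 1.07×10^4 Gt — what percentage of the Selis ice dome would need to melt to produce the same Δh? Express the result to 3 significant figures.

Equal sea-level rise means equal mass of meltwater, i.e. equal mass of ice lost.
Ice mass of Brenen: 8.698×10^15 kg; ice mass of Selis: 1.070×10^16 kg.
Fraction required = 8.698×10^15 / 1.070×10^16 = 0.813 → 81.3 %.

≈ 81.3 %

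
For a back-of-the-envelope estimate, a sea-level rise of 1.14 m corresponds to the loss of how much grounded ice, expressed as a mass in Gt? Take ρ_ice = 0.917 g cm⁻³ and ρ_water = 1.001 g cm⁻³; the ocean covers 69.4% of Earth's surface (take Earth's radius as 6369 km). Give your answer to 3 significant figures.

Required water volume = Δh × A = 1.14 m × 3.54×10^14 m² = 4.033×10^14 m³.
ρ_w = 1.001 g cm⁻³ = 1001 kg m⁻³, so the mass of water = 4.033×10^14 m³ × 1001 kg m⁻³ = 4.037×10^17 kg = 4.04×10^5 Gt (and the same mass of ice, by conservation).

≈ 4.04×10^5 Gt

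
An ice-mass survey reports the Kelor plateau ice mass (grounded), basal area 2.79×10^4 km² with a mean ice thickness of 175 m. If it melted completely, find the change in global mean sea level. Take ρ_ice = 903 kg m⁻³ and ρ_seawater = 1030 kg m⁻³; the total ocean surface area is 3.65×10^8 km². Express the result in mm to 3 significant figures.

Kelor: ice volume = 2.79×10^4 km² × 175 m = 4882 km³; 4882 × (903/1030) = 4280 km³ of water.
Spread over 3.65×10^14 m² of ocean, Δh = 4.280×10^12 / 3.65×10^14 = 0.0117 m = 11.7 mm.

≈ 11.7 mm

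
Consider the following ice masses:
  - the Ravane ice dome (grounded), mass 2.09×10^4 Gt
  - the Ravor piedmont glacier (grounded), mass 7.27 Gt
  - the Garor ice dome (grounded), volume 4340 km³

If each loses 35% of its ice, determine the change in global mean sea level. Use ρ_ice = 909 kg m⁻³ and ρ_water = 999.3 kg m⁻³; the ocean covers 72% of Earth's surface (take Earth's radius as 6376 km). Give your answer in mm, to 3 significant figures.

≈ 23.7 mm

Ravane: 0.35 × 2.09×10^4 Gt = 7.315×10^15 kg; dividing by ρ_w = 999.3 kg m⁻³ gives 7.320×10^12 m³ of water.
Ravor: 0.35 × 7.27 Gt = 2.544×10^12 kg; dividing by ρ_w = 999.3 kg m⁻³ gives 2.546×10^9 m³ of water.
Garor: 0.35 × 4340 km³ × (909/999.3) = 1382 km³ of water.
Total added water ≈ 8.704×10^12 m³ over 3.68×10^14 m² → Δh = 0.0237 m = 23.7 mm.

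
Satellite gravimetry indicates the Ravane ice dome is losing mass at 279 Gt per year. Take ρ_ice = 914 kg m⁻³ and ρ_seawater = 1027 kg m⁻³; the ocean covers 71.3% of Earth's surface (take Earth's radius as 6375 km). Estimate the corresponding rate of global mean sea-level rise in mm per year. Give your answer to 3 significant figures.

≈ 0.746 mm/yr

ρ_w = 1027 kg m⁻³. Annual water volume added = 279 Gt / ρ_w = 2.790×10^14 kg / 1027 kg m⁻³ = 2.717×10^11 m³.
Δh per year = 2.717×10^11 / 3.64×10^14 = 7.46×10^-4 m = 0.746 mm.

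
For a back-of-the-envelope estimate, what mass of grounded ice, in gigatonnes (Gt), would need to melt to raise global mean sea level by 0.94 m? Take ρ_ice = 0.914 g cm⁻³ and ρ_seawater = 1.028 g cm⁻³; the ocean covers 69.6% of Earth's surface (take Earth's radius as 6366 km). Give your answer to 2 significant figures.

≈ 3.4×10^5 Gt

Required water volume = Δh × A = 0.94 m × 3.54×10^14 m² = 3.332×10^14 m³.
ρ_w = 1.028 g cm⁻³ = 1028 kg m⁻³, so the mass of water = 3.332×10^14 m³ × 1028 kg m⁻³ = 3.425×10^17 kg = 3.4×10^5 Gt (and the same mass of ice, by conservation).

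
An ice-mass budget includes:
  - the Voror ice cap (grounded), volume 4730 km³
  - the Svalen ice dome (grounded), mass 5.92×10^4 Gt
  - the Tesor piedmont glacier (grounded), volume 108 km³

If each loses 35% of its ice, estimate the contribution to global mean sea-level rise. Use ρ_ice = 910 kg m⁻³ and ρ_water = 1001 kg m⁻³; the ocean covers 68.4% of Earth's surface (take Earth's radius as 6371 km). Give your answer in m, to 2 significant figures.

≈ 0.064 m

Voror: 0.35 × 4730 km³ × (910/1001) = 1505 km³ of water.
Svalen: 0.35 × 5.92×10^4 Gt = 2.072×10^16 kg; dividing by ρ_w = 1001 kg m⁻³ gives 2.070×10^13 m³ of water.
Tesor: 0.35 × 108 km³ × (910/1001) = 34.36 km³ of water.
Total added water ≈ 2.224×10^13 m³ over 3.49×10^14 m² → Δh = 0.0637 m.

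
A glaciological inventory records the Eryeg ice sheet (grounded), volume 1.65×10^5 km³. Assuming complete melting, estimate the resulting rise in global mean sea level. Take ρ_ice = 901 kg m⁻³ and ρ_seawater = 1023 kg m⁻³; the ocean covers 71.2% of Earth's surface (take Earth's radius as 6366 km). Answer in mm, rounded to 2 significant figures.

Eryeg: 1.65×10^5 km³ × (901/1023) = 1.453×10^5 km³ of water.
Spread over 3.63×10^14 m² of ocean, Δh = 1.453×10^14 / 3.63×10^14 = 0.401 m = 400 mm.

≈ 400 mm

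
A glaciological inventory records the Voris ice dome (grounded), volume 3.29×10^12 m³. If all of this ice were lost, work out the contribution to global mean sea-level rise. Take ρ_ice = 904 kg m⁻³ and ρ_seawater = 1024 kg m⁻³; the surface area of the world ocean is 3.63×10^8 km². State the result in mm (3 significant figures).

Voris: 3.29×10^12 m³ × (904/1024) = 2.904×10^12 m³ of water.
Spread over 3.63×10^14 m² of ocean, Δh = 2.904×10^12 / 3.63×10^14 = 8.00×10^-3 m = 8.00 mm.

≈ 8.00 mm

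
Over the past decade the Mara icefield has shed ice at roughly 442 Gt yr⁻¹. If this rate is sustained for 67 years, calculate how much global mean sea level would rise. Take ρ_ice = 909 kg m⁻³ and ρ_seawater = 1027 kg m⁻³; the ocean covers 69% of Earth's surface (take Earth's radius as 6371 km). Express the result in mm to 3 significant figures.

≈ 81.9 mm

Total mass lost = 442 Gt/yr × 67 yr = 2.961×10^4 Gt = 2.961×10^16 kg.
ρ_w = 1027 kg m⁻³, so water volume = 2.961×10^16 / 1027 = 2.884×10^13 m³.
Δh = 2.884×10^13 / 3.52×10^14 = 0.0819 m = 81.9 mm.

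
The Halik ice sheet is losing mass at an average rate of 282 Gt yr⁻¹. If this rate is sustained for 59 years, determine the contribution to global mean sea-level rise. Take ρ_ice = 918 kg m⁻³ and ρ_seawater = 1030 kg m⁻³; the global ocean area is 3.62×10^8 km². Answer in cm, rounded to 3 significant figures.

≈ 4.46 cm

Total mass lost = 282 Gt/yr × 59 yr = 1.664×10^4 Gt = 1.664×10^16 kg.
ρ_w = 1030 kg m⁻³, so water volume = 1.664×10^16 / 1030 = 1.615×10^13 m³.
Δh = 1.615×10^13 / 3.62×10^14 = 0.0446 m = 4.46 cm.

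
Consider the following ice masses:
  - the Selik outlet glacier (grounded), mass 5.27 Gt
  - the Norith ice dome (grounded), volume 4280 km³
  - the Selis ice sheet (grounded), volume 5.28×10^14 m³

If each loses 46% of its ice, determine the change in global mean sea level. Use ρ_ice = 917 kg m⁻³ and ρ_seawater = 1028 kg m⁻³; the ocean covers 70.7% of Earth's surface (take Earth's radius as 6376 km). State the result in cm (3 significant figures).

Selik: 0.46 × 5.27 Gt = 2.424×10^12 kg; dividing by ρ_w = 1028 kg m⁻³ gives 2.358×10^9 m³ of water.
Norith: 0.46 × 4280 km³ × (917/1028) = 1756 km³ of water.
Selis: 0.46 × 5.28×10^14 m³ × (917/1028) = 2.167×10^14 m³ of water.
Total added water ≈ 2.184×10^14 m³ over 3.61×10^14 m² → Δh = 0.605 m = 60.5 cm.

≈ 60.5 cm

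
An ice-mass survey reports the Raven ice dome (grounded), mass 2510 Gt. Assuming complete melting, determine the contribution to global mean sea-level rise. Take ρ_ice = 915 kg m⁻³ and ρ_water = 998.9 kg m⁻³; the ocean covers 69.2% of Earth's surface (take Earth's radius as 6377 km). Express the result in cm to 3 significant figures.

≈ 0.711 cm

Raven: 2510 Gt = 2.510×10^15 kg; dividing by ρ_w = 998.9 kg m⁻³ gives 2.513×10^12 m³ of water.
Spread over 3.54×10^14 m² of ocean, Δh = 2.513×10^12 / 3.54×10^14 = 7.11×10^-3 m = 0.711 cm.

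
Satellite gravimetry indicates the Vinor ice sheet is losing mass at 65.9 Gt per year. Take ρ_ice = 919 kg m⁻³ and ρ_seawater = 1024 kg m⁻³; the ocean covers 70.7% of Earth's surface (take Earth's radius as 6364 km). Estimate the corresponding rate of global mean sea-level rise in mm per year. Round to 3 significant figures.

ρ_w = 1024 kg m⁻³. Annual water volume added = 65.9 Gt / ρ_w = 6.590×10^13 kg / 1024 kg m⁻³ = 6.436×10^10 m³.
Δh per year = 6.436×10^10 / 3.60×10^14 = 1.79×10^-4 m = 0.179 mm.

≈ 0.179 mm/yr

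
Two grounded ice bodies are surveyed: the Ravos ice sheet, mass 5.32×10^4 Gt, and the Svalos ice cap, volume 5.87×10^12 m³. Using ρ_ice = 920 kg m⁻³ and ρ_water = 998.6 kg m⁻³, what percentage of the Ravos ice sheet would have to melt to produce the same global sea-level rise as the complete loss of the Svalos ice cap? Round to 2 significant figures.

≈ 10 %

Equal sea-level rise means equal mass of meltwater, i.e. equal mass of ice lost.
Ice mass of Svalos: 5.400×10^15 kg; ice mass of Ravos: 5.320×10^16 kg.
Fraction required = 5.400×10^15 / 5.320×10^16 = 0.102 → 10 %.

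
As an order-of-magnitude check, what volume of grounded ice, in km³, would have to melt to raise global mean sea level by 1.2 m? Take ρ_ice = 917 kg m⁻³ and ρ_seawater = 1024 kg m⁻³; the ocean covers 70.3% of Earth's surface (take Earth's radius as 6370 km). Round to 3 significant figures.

≈ 4.80×10^5 km³

Required water volume = Δh × A = 1.2 m × 3.58×10^14 m² = 4.302×10^14 m³ = 4.302×10^5 km³.
Ice volume = water volume × ρ_w/ρ_ice = 4.302×10^5 × 1024/917 = 4.80×10^5 km³.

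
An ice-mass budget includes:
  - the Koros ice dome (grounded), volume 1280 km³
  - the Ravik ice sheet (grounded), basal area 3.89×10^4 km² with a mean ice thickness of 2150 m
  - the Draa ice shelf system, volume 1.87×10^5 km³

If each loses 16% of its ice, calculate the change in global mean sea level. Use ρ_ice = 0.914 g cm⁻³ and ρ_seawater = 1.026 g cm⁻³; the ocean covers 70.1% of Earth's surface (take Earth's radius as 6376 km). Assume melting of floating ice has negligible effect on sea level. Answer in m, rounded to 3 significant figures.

≈ 0.0338 m

Koros: 0.16 × 1280 km³ × (914/1026) = 182.4 km³ of water.
Ravik: ice volume = 3.89×10^4 km² × 2150 m = 8.364×10^4 km³; 0.16 × 8.364×10^4 × (914/1026) = 1.192×10^4 km³ of water.
The Draa ice shelf system is floating and already displaces its own weight of water, so its melt adds essentially nothing to sea level.
Total added water ≈ 1.210×10^13 m³ over 3.58×10^14 m² → Δh = 0.0338 m.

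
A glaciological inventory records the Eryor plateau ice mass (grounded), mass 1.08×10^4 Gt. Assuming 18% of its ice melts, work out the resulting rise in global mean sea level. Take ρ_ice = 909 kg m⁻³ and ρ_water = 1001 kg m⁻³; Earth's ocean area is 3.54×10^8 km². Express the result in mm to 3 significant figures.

≈ 5.49 mm

Eryor: 0.18 × 1.08×10^4 Gt = 1.944×10^15 kg; dividing by ρ_w = 1001 kg m⁻³ gives 1.942×10^12 m³ of water.
Spread over 3.54×10^14 m² of ocean, Δh = 1.942×10^12 / 3.54×10^14 = 5.49×10^-3 m = 5.49 mm.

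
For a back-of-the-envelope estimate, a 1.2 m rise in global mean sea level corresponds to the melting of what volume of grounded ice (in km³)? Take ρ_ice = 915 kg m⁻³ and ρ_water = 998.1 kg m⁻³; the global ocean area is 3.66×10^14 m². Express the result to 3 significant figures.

≈ 4.79×10^5 km³

Required water volume = Δh × A = 1.2 m × 3.66×10^14 m² = 4.392×10^14 m³ = 4.392×10^5 km³.
Ice volume = water volume × ρ_w/ρ_ice = 4.392×10^5 × 998.1/915 = 4.79×10^5 km³.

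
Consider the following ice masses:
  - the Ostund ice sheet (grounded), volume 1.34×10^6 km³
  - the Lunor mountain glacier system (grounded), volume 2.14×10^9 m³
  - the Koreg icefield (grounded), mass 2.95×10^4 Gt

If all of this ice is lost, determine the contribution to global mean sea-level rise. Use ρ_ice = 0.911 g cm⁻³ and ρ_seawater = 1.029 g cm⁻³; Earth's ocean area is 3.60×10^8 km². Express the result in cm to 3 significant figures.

≈ 338 cm

Ostund: 1.34×10^6 km³ × (911/1029) = 1.186×10^6 km³ of water.
Lunor: 2.14×10^9 m³ × (911/1029) = 1.895×10^9 m³ of water.
Koreg: 2.95×10^4 Gt = 2.950×10^16 kg; dividing by ρ_w = 1.029 g cm⁻³ = 1029 kg m⁻³ gives 2.867×10^13 m³ of water.
Total added water ≈ 1.215×10^15 m³ over 3.60×10^14 m² → Δh = 3.38 m = 338 cm.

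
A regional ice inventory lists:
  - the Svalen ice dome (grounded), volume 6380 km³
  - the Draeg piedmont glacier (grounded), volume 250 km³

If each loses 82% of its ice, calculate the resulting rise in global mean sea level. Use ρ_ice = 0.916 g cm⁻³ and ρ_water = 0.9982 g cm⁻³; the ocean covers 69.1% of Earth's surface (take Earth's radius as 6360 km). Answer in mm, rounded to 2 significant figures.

≈ 14 mm

Svalen: 0.82 × 6380 km³ × (916/998.2) = 4801 km³ of water.
Draeg: 0.82 × 250 km³ × (916/998.2) = 188.1 km³ of water.
Total added water ≈ 4.989×10^12 m³ over 3.51×10^14 m² → Δh = 0.0142 m = 14 mm.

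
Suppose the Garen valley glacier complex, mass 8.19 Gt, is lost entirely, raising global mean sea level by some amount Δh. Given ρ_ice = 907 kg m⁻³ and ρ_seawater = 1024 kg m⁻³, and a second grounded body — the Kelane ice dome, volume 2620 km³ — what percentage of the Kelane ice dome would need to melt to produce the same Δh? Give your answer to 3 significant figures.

≈ 0.345 %

Equal sea-level rise means equal mass of meltwater, i.e. equal mass of ice lost.
Ice mass of Garen: 8.190×10^12 kg; ice mass of Kelane: 2.376×10^15 kg.
Fraction required = 8.190×10^12 / 2.376×10^15 = 3.45×10^-3 → 0.345 %.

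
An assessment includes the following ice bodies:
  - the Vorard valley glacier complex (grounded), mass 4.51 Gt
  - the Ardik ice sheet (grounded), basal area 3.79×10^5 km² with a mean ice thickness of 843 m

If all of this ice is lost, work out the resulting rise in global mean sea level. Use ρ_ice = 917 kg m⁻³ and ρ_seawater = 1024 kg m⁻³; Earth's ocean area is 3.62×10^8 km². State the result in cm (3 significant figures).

≈ 79.0 cm

Vorard: 4.51 Gt = 4.510×10^12 kg; dividing by ρ_w = 1024 kg m⁻³ gives 4.404×10^9 m³ of water.
Ardik: ice volume = 3.79×10^5 km² × 843 m = 3.195×10^5 km³; 3.195×10^5 × (917/1024) = 2.861×10^5 km³ of water.
Total added water ≈ 2.861×10^14 m³ over 3.62×10^14 m² → Δh = 0.790 m = 79.0 cm.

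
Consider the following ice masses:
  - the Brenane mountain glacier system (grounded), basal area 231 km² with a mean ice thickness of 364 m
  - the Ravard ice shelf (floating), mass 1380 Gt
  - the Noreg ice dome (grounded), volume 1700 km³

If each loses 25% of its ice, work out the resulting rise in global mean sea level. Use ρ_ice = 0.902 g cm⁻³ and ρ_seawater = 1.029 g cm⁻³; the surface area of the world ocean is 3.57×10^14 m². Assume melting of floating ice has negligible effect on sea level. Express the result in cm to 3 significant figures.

Brenane: ice volume = 231 km² × 364 m = 84.08 km³; 0.25 × 84.08 × (902/1029) = 18.43 km³ of water.
The Ravard ice shelf is floating and already displaces its own weight of water, so its melt adds essentially nothing to sea level.
Noreg: 0.25 × 1700 km³ × (902/1029) = 372.5 km³ of water.
Total added water ≈ 3.910×10^11 m³ over 3.57×10^14 m² → Δh = 1.10×10^-3 m = 0.110 cm.

≈ 0.110 cm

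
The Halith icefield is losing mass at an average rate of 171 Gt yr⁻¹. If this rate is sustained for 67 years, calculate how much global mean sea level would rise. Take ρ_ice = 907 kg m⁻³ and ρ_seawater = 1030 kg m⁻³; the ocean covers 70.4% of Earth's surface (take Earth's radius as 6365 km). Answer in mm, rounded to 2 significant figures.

≈ 31 mm

Total mass lost = 171 Gt/yr × 67 yr = 1.146×10^4 Gt = 1.146×10^16 kg.
ρ_w = 1030 kg m⁻³, so water volume = 1.146×10^16 / 1030 = 1.112×10^13 m³.
Δh = 1.112×10^13 / 3.58×10^14 = 0.0310 m = 31 mm.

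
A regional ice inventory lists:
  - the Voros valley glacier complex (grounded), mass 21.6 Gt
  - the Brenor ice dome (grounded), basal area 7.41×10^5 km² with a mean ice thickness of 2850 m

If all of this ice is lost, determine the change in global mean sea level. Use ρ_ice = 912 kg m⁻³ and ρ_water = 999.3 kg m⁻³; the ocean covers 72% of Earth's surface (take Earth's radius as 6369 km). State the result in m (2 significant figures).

≈ 5.3 m

Voros: 21.6 Gt = 2.160×10^13 kg; dividing by ρ_w = 999.3 kg m⁻³ gives 2.162×10^10 m³ of water.
Brenor: ice volume = 7.41×10^5 km² × 2850 m = 2.112×10^6 km³; 2.112×10^6 × (912/999.3) = 1.927×10^6 km³ of water.
Total added water ≈ 1.927×10^15 m³ over 3.67×10^14 m² → Δh = 5.25 m.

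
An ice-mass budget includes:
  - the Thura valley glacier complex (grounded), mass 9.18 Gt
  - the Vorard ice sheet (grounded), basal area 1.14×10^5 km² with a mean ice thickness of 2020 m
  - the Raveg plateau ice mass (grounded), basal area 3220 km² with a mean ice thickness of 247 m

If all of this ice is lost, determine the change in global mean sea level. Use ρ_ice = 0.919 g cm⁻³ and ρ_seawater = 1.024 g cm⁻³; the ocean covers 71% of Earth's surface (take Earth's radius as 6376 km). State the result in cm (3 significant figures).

≈ 57.2 cm

Thura: 9.18 Gt = 9.180×10^12 kg; dividing by ρ_w = 1.024 g cm⁻³ = 1024 kg m⁻³ gives 8.965×10^9 m³ of water.
Vorard: ice volume = 1.14×10^5 km² × 2020 m = 2.303×10^5 km³; 2.303×10^5 × (919/1024) = 2.067×10^5 km³ of water.
Raveg: ice volume = 3220 km² × 247 m = 795.3 km³; 795.3 × (919/1024) = 713.8 km³ of water.
Total added water ≈ 2.074×10^14 m³ over 3.63×10^14 m² → Δh = 0.572 m = 57.2 cm.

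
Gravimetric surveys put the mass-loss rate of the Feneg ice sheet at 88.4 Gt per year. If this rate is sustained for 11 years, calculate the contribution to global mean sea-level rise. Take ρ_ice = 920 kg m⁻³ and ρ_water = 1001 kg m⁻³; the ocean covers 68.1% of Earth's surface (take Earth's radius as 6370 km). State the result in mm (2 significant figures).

Total mass lost = 88.4 Gt/yr × 11 yr = 972.4 Gt = 9.724×10^14 kg.
ρ_w = 1001 kg m⁻³, so water volume = 9.724×10^14 / 1001 = 9.714×10^11 m³.
Δh = 9.714×10^11 / 3.47×10^14 = 2.80×10^-3 m = 2.8 mm.

≈ 2.8 mm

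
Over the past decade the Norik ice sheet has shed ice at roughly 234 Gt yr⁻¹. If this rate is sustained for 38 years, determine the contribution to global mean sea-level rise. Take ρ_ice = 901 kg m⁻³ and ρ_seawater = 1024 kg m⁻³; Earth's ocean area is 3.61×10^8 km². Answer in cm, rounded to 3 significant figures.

Total mass lost = 234 Gt/yr × 38 yr = 8892 Gt = 8.892×10^15 kg.
ρ_w = 1024 kg m⁻³, so water volume = 8.892×10^15 / 1024 = 8.684×10^12 m³.
Δh = 8.684×10^12 / 3.61×10^14 = 0.0241 m = 2.41 cm.

≈ 2.41 cm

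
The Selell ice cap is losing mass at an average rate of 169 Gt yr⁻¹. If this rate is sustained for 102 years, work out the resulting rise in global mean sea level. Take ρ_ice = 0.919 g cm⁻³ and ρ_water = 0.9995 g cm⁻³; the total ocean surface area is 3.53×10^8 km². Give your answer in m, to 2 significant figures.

Total mass lost = 169 Gt/yr × 102 yr = 1.724×10^4 Gt = 1.724×10^16 kg.
ρ_w = 0.9995 g cm⁻³ = 999.5 kg m⁻³, so water volume = 1.724×10^16 / 999.5 = 1.725×10^13 m³.
Δh = 1.725×10^13 / 3.53×10^14 = 0.0489 m.

≈ 0.049 m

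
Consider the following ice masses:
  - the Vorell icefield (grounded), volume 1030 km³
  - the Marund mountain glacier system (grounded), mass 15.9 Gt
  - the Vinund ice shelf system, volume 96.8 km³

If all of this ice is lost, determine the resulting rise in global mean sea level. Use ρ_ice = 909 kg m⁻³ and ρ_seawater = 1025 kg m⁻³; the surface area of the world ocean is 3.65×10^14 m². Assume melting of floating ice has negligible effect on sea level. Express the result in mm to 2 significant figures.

Vorell: 1030 km³ × (909/1025) = 913.4 km³ of water.
Marund: 15.9 Gt = 1.590×10^13 kg; dividing by ρ_w = 1025 kg m⁻³ gives 1.551×10^10 m³ of water.
The Vinund ice shelf system is floating and already displaces its own weight of water, so its melt adds essentially nothing to sea level.
Total added water ≈ 9.289×10^11 m³ over 3.65×10^14 m² → Δh = 2.55×10^-3 m = 2.5 mm.

≈ 2.5 mm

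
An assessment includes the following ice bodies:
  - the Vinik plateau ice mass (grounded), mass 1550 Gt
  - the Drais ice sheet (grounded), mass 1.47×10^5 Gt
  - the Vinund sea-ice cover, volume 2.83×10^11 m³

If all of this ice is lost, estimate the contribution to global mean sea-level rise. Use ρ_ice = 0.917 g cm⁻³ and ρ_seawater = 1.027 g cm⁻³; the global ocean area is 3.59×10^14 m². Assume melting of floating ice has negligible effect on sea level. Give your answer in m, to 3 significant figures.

≈ 0.403 m

Vinik: 1550 Gt = 1.550×10^15 kg; dividing by ρ_w = 1.027 g cm⁻³ = 1027 kg m⁻³ gives 1.509×10^12 m³ of water.
Drais: 1.47×10^5 Gt = 1.470×10^17 kg; dividing by ρ_w = 1027 kg m⁻³ gives 1.431×10^14 m³ of water.
The Vinund sea-ice cover is floating and already displaces its own weight of water, so its melt adds essentially nothing to sea level.
Total added water ≈ 1.446×10^14 m³ over 3.59×10^14 m² → Δh = 0.403 m.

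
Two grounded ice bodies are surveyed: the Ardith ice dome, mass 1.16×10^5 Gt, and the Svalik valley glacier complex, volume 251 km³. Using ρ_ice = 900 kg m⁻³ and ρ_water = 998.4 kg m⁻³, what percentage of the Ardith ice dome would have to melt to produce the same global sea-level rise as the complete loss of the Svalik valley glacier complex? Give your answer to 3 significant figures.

≈ 0.195 %

Equal sea-level rise means equal mass of meltwater, i.e. equal mass of ice lost.
Ice mass of Svalik: 2.259×10^14 kg; ice mass of Ardith: 1.160×10^17 kg.
Fraction required = 2.259×10^14 / 1.160×10^17 = 1.95×10^-3 → 0.195 %.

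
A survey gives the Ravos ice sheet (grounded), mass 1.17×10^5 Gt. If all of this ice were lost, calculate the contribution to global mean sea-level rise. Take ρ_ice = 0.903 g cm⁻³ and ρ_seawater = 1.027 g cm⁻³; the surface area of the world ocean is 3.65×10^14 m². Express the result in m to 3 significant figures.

≈ 0.312 m

Ravos: 1.17×10^5 Gt = 1.170×10^17 kg; dividing by ρ_w = 1.027 g cm⁻³ = 1027 kg m⁻³ gives 1.139×10^14 m³ of water.
Spread over 3.65×10^14 m² of ocean, Δh = 1.139×10^14 / 3.65×10^14 = 0.312 m.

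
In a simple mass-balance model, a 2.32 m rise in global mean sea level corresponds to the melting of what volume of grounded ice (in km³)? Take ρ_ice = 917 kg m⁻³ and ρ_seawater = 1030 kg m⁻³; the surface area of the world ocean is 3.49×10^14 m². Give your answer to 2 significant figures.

≈ 9.1×10^5 km³

Required water volume = Δh × A = 2.32 m × 3.49×10^14 m² = 8.097×10^14 m³ = 8.097×10^5 km³.
Ice volume = water volume × ρ_w/ρ_ice = 8.097×10^5 × 1030/917 = 9.1×10^5 km³.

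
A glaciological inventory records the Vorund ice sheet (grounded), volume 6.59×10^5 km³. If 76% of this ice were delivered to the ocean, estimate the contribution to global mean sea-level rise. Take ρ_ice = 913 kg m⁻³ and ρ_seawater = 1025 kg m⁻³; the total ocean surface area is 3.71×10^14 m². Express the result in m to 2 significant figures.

≈ 1.2 m

Vorund: 0.76 × 6.59×10^5 km³ × (913/1025) = 4.461×10^5 km³ of water.
Spread over 3.71×10^14 m² of ocean, Δh = 4.461×10^14 / 3.71×10^14 = 1.20 m.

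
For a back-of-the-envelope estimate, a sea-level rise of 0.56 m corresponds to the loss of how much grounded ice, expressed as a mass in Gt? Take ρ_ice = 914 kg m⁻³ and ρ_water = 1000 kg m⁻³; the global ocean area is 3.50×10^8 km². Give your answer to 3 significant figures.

Required water volume = Δh × A = 0.56 m × 3.50×10^14 m² = 1.960×10^14 m³.
ρ_w = 1000 kg m⁻³, so the mass of water = 1.960×10^14 m³ × 1000 kg m⁻³ = 1.960×10^17 kg = 1.96×10^5 Gt (and the same mass of ice, by conservation).

≈ 1.96×10^5 Gt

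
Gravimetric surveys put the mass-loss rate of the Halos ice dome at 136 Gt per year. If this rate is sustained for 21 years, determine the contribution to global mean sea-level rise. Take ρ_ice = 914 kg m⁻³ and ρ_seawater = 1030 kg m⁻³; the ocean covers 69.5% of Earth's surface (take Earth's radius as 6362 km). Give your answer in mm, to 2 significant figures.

≈ 7.8 mm

Total mass lost = 136 Gt/yr × 21 yr = 2856 Gt = 2.856×10^15 kg.
ρ_w = 1030 kg m⁻³, so water volume = 2.856×10^15 / 1030 = 2.773×10^12 m³.
Δh = 2.773×10^12 / 3.53×10^14 = 7.84×10^-3 m = 7.8 mm.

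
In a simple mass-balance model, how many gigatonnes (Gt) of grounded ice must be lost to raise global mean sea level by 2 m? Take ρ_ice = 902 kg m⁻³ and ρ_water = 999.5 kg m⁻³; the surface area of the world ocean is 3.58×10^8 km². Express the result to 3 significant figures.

≈ 7.16×10^5 Gt

Required water volume = Δh × A = 2 m × 3.58×10^14 m² = 7.160×10^14 m³.
ρ_w = 999.5 kg m⁻³, so the mass of water = 7.160×10^14 m³ × 999.5 kg m⁻³ = 7.156×10^17 kg = 7.16×10^5 Gt (and the same mass of ice, by conservation).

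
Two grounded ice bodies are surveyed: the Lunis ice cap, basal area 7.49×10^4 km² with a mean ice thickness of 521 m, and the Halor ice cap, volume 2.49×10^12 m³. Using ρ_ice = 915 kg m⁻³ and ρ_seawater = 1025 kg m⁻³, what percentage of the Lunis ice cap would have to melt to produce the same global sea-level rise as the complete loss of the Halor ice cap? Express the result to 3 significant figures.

Equal sea-level rise means equal mass of meltwater, i.e. equal mass of ice lost.
Ice mass of Halor: 2.278×10^15 kg; ice mass of Lunis: 3.571×10^16 kg.
Fraction required = 2.278×10^15 / 3.571×10^16 = 0.0638 → 6.38 %.

≈ 6.38 %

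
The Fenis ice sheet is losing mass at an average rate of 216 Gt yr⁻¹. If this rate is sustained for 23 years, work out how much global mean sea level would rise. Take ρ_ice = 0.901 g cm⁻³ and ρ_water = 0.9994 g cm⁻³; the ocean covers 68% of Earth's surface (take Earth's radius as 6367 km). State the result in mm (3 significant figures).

Total mass lost = 216 Gt/yr × 23 yr = 4968 Gt = 4.968×10^15 kg.
ρ_w = 0.9994 g cm⁻³ = 999.4 kg m⁻³, so water volume = 4.968×10^15 / 999.4 = 4.971×10^12 m³.
Δh = 4.971×10^12 / 3.46×10^14 = 0.0144 m = 14.4 mm.

≈ 14.4 mm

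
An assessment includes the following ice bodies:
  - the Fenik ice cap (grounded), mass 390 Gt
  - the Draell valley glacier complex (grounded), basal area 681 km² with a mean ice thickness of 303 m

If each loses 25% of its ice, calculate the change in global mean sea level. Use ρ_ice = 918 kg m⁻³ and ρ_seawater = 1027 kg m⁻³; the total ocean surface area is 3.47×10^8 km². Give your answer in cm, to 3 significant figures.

≈ 0.0406 cm

Fenik: 0.25 × 390 Gt = 9.750×10^13 kg; dividing by ρ_w = 1027 kg m⁻³ gives 9.494×10^10 m³ of water.
Draell: ice volume = 681 km² × 303 m = 206.3 km³; 0.25 × 206.3 × (918/1027) = 46.11 km³ of water.
Total added water ≈ 1.410×10^11 m³ over 3.47×10^14 m² → Δh = 4.06×10^-4 m = 0.0406 cm.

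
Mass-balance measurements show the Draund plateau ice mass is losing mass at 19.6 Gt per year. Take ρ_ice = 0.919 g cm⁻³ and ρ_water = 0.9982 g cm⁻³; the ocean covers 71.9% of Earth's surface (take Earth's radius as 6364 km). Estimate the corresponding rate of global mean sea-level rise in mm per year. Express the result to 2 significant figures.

ρ_w = 0.9982 g cm⁻³ = 998.2 kg m⁻³. Annual water volume added = 19.6 Gt / ρ_w = 1.960×10^13 kg / 998.2 kg m⁻³ = 1.964×10^10 m³.
Δh per year = 1.964×10^10 / 3.66×10^14 = 5.37×10^-5 m = 0.054 mm.

≈ 0.054 mm/yr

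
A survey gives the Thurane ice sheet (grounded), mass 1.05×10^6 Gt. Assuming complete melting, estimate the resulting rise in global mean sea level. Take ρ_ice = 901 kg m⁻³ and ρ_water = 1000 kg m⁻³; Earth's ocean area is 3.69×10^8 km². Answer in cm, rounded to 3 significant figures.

≈ 285 cm

Thurane: 1.05×10^6 Gt = 1.050×10^18 kg; dividing by ρ_w = 1000 kg m⁻³ gives 1.050×10^15 m³ of water.
Spread over 3.69×10^14 m² of ocean, Δh = 1.050×10^15 / 3.69×10^14 = 2.85 m = 285 cm.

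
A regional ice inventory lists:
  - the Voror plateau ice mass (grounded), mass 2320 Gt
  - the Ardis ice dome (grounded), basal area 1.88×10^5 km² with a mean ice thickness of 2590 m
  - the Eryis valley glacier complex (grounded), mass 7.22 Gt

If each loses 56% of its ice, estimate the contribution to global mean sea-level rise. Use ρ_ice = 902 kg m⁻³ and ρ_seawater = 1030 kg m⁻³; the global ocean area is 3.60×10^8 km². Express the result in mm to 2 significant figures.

≈ 670 mm

Voror: 0.56 × 2320 Gt = 1.299×10^15 kg; dividing by ρ_w = 1030 kg m⁻³ gives 1.261×10^12 m³ of water.
Ardis: ice volume = 1.88×10^5 km² × 2590 m = 4.869×10^5 km³; 0.56 × 4.869×10^5 × (902/1030) = 2.388×10^5 km³ of water.
Eryis: 0.56 × 7.22 Gt = 4.043×10^12 kg; dividing by ρ_w = 1030 kg m⁻³ gives 3.925×10^9 m³ of water.
Total added water ≈ 2.401×10^14 m³ over 3.60×10^14 m² → Δh = 0.667 m = 670 mm.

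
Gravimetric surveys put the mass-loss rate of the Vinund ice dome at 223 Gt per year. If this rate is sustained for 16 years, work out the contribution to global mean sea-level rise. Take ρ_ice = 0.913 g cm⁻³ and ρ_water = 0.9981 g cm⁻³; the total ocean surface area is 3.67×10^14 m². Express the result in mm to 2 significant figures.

Total mass lost = 223 Gt/yr × 16 yr = 3568 Gt = 3.568×10^15 kg.
ρ_w = 0.9981 g cm⁻³ = 998.1 kg m⁻³, so water volume = 3.568×10^15 / 998.1 = 3.575×10^12 m³.
Δh = 3.575×10^12 / 3.67×10^14 = 9.74×10^-3 m = 9.7 mm.

≈ 9.7 mm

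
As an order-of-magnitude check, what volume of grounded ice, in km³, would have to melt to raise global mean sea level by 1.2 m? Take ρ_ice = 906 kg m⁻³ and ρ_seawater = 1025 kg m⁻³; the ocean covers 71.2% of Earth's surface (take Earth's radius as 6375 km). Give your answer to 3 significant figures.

≈ 4.94×10^5 km³

Required water volume = Δh × A = 1.2 m × 3.64×10^14 m² = 4.363×10^14 m³ = 4.363×10^5 km³.
Ice volume = water volume × ρ_w/ρ_ice = 4.363×10^5 × 1025/906 = 4.94×10^5 km³.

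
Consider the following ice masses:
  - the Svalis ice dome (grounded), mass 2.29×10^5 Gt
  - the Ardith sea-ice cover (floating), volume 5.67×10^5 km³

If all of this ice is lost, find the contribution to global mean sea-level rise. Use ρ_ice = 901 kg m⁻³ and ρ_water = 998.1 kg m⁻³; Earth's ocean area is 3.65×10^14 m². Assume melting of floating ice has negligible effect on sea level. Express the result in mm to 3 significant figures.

≈ 629 mm

Svalis: 2.29×10^5 Gt = 2.290×10^17 kg; dividing by ρ_w = 998.1 kg m⁻³ gives 2.294×10^14 m³ of water.
The Ardith sea-ice cover is floating and already displaces its own weight of water, so its melt adds essentially nothing to sea level.
Total added water ≈ 2.294×10^14 m³ over 3.65×10^14 m² → Δh = 0.629 m = 629 mm.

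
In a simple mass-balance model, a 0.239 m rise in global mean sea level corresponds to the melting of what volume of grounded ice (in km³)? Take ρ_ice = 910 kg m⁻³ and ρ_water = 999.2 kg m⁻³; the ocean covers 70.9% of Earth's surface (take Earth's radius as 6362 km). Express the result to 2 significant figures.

≈ 9.5×10^4 km³

Required water volume = Δh × A = 0.239 m × 3.61×10^14 m² = 8.619×10^13 m³ = 8.619×10^4 km³.
Ice volume = water volume × ρ_w/ρ_ice = 8.619×10^4 × 999.2/910 = 9.5×10^4 km³.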